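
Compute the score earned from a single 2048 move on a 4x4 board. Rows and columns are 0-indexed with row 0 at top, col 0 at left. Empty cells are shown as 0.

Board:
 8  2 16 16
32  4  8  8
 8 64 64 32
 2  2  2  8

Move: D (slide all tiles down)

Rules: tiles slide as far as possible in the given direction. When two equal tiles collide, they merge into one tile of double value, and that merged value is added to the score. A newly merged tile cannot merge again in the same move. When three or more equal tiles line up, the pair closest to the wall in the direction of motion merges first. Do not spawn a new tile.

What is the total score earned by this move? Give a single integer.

Slide down:
col 0: [8, 32, 8, 2] -> [8, 32, 8, 2]  score +0 (running 0)
col 1: [2, 4, 64, 2] -> [2, 4, 64, 2]  score +0 (running 0)
col 2: [16, 8, 64, 2] -> [16, 8, 64, 2]  score +0 (running 0)
col 3: [16, 8, 32, 8] -> [16, 8, 32, 8]  score +0 (running 0)
Board after move:
 8  2 16 16
32  4  8  8
 8 64 64 32
 2  2  2  8

Answer: 0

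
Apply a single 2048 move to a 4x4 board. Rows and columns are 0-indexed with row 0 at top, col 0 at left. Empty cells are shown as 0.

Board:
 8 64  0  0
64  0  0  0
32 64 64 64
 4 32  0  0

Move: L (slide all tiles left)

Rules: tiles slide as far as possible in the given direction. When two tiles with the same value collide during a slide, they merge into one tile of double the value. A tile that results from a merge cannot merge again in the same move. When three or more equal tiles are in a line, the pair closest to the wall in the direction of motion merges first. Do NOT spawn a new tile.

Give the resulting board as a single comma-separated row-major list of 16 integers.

Slide left:
row 0: [8, 64, 0, 0] -> [8, 64, 0, 0]
row 1: [64, 0, 0, 0] -> [64, 0, 0, 0]
row 2: [32, 64, 64, 64] -> [32, 128, 64, 0]
row 3: [4, 32, 0, 0] -> [4, 32, 0, 0]

Answer: 8, 64, 0, 0, 64, 0, 0, 0, 32, 128, 64, 0, 4, 32, 0, 0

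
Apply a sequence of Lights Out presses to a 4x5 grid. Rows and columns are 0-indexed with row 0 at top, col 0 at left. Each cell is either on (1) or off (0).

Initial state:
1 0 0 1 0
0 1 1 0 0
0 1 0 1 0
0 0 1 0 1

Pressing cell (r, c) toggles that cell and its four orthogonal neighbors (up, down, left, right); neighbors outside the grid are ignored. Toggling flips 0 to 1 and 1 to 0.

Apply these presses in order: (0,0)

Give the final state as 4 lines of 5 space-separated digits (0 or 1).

After press 1 at (0,0):
0 1 0 1 0
1 1 1 0 0
0 1 0 1 0
0 0 1 0 1

Answer: 0 1 0 1 0
1 1 1 0 0
0 1 0 1 0
0 0 1 0 1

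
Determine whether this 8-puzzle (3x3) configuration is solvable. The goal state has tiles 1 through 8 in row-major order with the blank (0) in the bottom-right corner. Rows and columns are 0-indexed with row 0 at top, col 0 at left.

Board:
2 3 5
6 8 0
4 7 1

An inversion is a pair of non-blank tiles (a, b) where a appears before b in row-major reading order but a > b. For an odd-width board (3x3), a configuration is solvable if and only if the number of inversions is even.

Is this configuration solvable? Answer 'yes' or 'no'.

Inversions (pairs i<j in row-major order where tile[i] > tile[j] > 0): 11
11 is odd, so the puzzle is not solvable.

Answer: no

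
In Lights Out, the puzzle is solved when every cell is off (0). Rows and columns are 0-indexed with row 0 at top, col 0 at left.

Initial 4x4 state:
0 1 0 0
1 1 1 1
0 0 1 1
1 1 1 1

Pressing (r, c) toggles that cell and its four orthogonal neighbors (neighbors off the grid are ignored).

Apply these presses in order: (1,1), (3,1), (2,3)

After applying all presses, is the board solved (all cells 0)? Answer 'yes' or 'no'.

After press 1 at (1,1):
0 0 0 0
0 0 0 1
0 1 1 1
1 1 1 1

After press 2 at (3,1):
0 0 0 0
0 0 0 1
0 0 1 1
0 0 0 1

After press 3 at (2,3):
0 0 0 0
0 0 0 0
0 0 0 0
0 0 0 0

Lights still on: 0

Answer: yes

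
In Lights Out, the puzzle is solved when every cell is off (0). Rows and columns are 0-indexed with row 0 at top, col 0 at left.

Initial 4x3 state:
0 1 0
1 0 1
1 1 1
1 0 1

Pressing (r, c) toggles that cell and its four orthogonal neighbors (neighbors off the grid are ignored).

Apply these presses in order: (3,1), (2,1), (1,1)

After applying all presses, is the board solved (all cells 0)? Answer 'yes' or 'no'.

Answer: yes

Derivation:
After press 1 at (3,1):
0 1 0
1 0 1
1 0 1
0 1 0

After press 2 at (2,1):
0 1 0
1 1 1
0 1 0
0 0 0

After press 3 at (1,1):
0 0 0
0 0 0
0 0 0
0 0 0

Lights still on: 0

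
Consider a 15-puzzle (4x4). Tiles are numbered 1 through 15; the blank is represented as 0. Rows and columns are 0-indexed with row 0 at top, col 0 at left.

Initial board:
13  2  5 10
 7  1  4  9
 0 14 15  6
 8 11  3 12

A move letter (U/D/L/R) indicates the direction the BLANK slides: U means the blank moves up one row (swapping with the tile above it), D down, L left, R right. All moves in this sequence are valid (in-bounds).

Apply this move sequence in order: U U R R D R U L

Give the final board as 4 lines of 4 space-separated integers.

After move 1 (U):
13  2  5 10
 0  1  4  9
 7 14 15  6
 8 11  3 12

After move 2 (U):
 0  2  5 10
13  1  4  9
 7 14 15  6
 8 11  3 12

After move 3 (R):
 2  0  5 10
13  1  4  9
 7 14 15  6
 8 11  3 12

After move 4 (R):
 2  5  0 10
13  1  4  9
 7 14 15  6
 8 11  3 12

After move 5 (D):
 2  5  4 10
13  1  0  9
 7 14 15  6
 8 11  3 12

After move 6 (R):
 2  5  4 10
13  1  9  0
 7 14 15  6
 8 11  3 12

After move 7 (U):
 2  5  4  0
13  1  9 10
 7 14 15  6
 8 11  3 12

After move 8 (L):
 2  5  0  4
13  1  9 10
 7 14 15  6
 8 11  3 12

Answer:  2  5  0  4
13  1  9 10
 7 14 15  6
 8 11  3 12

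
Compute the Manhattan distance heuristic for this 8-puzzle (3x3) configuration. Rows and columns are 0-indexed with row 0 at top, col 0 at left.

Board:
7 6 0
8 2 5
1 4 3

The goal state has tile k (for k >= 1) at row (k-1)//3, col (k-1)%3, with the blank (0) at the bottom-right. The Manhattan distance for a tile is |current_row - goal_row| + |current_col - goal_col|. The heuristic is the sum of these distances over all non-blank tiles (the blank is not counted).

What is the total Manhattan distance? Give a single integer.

Tile 7: at (0,0), goal (2,0), distance |0-2|+|0-0| = 2
Tile 6: at (0,1), goal (1,2), distance |0-1|+|1-2| = 2
Tile 8: at (1,0), goal (2,1), distance |1-2|+|0-1| = 2
Tile 2: at (1,1), goal (0,1), distance |1-0|+|1-1| = 1
Tile 5: at (1,2), goal (1,1), distance |1-1|+|2-1| = 1
Tile 1: at (2,0), goal (0,0), distance |2-0|+|0-0| = 2
Tile 4: at (2,1), goal (1,0), distance |2-1|+|1-0| = 2
Tile 3: at (2,2), goal (0,2), distance |2-0|+|2-2| = 2
Sum: 2 + 2 + 2 + 1 + 1 + 2 + 2 + 2 = 14

Answer: 14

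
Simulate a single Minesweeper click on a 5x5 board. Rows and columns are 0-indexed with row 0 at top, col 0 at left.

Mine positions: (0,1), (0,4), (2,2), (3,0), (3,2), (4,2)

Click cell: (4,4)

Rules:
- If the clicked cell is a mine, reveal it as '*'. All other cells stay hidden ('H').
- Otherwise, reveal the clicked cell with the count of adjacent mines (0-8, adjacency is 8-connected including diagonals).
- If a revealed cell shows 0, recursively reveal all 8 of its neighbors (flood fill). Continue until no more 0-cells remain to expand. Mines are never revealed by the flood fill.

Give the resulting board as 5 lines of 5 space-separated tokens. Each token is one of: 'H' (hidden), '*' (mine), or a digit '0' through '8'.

H H H H H
H H H 2 1
H H H 2 0
H H H 3 0
H H H 2 0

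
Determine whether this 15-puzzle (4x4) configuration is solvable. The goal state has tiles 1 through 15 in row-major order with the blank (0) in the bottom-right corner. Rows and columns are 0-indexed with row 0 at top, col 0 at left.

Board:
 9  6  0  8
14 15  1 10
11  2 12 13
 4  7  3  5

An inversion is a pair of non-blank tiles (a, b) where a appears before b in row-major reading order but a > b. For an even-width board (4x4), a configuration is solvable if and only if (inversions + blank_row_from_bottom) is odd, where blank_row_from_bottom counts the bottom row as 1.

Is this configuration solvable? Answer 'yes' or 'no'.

Answer: no

Derivation:
Inversions: 60
Blank is in row 0 (0-indexed from top), which is row 4 counting from the bottom (bottom = 1).
60 + 4 = 64, which is even, so the puzzle is not solvable.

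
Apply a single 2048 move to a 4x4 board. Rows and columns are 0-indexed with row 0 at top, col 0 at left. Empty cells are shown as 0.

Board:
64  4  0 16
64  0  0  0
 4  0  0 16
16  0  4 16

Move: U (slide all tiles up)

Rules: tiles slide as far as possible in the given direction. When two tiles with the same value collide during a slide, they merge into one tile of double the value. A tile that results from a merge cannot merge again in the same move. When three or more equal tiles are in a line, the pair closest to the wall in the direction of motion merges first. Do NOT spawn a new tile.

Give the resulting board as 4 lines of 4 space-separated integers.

Slide up:
col 0: [64, 64, 4, 16] -> [128, 4, 16, 0]
col 1: [4, 0, 0, 0] -> [4, 0, 0, 0]
col 2: [0, 0, 0, 4] -> [4, 0, 0, 0]
col 3: [16, 0, 16, 16] -> [32, 16, 0, 0]

Answer: 128   4   4  32
  4   0   0  16
 16   0   0   0
  0   0   0   0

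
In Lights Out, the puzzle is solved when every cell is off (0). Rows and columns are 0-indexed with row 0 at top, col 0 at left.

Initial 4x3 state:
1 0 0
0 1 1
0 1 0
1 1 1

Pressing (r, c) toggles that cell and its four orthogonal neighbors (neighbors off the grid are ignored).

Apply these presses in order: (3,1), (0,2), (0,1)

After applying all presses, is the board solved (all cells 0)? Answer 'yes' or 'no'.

After press 1 at (3,1):
1 0 0
0 1 1
0 0 0
0 0 0

After press 2 at (0,2):
1 1 1
0 1 0
0 0 0
0 0 0

After press 3 at (0,1):
0 0 0
0 0 0
0 0 0
0 0 0

Lights still on: 0

Answer: yes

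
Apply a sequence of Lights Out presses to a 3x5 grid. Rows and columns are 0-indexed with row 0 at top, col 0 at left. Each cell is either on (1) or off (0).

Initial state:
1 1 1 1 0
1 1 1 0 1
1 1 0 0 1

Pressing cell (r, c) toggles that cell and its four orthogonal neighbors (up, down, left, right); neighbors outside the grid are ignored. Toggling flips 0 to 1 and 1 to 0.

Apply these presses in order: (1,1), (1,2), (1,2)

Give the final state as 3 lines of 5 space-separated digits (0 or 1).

After press 1 at (1,1):
1 0 1 1 0
0 0 0 0 1
1 0 0 0 1

After press 2 at (1,2):
1 0 0 1 0
0 1 1 1 1
1 0 1 0 1

After press 3 at (1,2):
1 0 1 1 0
0 0 0 0 1
1 0 0 0 1

Answer: 1 0 1 1 0
0 0 0 0 1
1 0 0 0 1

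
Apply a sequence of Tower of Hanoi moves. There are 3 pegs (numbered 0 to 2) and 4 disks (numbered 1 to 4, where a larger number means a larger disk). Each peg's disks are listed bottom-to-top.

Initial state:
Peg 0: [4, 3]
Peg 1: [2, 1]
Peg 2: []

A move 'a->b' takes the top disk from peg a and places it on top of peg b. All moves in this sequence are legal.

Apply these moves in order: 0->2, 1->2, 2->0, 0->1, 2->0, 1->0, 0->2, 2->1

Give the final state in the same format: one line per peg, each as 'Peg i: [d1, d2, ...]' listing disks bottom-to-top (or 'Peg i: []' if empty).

After move 1 (0->2):
Peg 0: [4]
Peg 1: [2, 1]
Peg 2: [3]

After move 2 (1->2):
Peg 0: [4]
Peg 1: [2]
Peg 2: [3, 1]

After move 3 (2->0):
Peg 0: [4, 1]
Peg 1: [2]
Peg 2: [3]

After move 4 (0->1):
Peg 0: [4]
Peg 1: [2, 1]
Peg 2: [3]

After move 5 (2->0):
Peg 0: [4, 3]
Peg 1: [2, 1]
Peg 2: []

After move 6 (1->0):
Peg 0: [4, 3, 1]
Peg 1: [2]
Peg 2: []

After move 7 (0->2):
Peg 0: [4, 3]
Peg 1: [2]
Peg 2: [1]

After move 8 (2->1):
Peg 0: [4, 3]
Peg 1: [2, 1]
Peg 2: []

Answer: Peg 0: [4, 3]
Peg 1: [2, 1]
Peg 2: []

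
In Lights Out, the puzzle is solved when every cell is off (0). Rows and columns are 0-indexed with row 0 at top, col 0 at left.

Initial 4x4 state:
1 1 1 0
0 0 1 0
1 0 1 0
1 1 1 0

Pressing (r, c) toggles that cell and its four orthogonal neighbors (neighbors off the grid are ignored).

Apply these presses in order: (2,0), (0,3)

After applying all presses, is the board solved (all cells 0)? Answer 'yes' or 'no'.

After press 1 at (2,0):
1 1 1 0
1 0 1 0
0 1 1 0
0 1 1 0

After press 2 at (0,3):
1 1 0 1
1 0 1 1
0 1 1 0
0 1 1 0

Lights still on: 10

Answer: no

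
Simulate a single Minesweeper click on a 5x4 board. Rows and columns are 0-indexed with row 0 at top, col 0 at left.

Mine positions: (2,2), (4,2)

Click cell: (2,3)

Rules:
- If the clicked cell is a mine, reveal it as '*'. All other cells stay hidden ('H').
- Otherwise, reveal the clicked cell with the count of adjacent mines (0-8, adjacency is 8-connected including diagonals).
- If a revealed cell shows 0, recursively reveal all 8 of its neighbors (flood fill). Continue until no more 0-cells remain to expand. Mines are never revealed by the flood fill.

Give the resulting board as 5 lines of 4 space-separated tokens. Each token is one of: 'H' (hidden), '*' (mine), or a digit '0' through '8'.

H H H H
H H H H
H H H 1
H H H H
H H H H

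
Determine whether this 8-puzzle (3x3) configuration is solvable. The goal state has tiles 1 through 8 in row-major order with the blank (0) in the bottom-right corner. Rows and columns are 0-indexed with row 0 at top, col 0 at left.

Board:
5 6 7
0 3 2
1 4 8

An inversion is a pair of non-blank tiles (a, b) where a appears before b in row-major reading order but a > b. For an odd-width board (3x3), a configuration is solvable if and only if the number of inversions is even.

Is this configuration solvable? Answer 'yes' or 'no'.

Answer: no

Derivation:
Inversions (pairs i<j in row-major order where tile[i] > tile[j] > 0): 15
15 is odd, so the puzzle is not solvable.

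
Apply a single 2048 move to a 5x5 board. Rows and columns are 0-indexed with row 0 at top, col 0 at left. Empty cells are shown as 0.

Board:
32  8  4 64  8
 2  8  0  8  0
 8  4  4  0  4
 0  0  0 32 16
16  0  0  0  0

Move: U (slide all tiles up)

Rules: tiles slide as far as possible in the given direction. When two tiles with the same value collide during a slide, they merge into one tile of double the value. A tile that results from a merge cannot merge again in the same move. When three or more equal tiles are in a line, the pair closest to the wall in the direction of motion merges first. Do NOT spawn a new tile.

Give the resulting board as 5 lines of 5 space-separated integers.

Slide up:
col 0: [32, 2, 8, 0, 16] -> [32, 2, 8, 16, 0]
col 1: [8, 8, 4, 0, 0] -> [16, 4, 0, 0, 0]
col 2: [4, 0, 4, 0, 0] -> [8, 0, 0, 0, 0]
col 3: [64, 8, 0, 32, 0] -> [64, 8, 32, 0, 0]
col 4: [8, 0, 4, 16, 0] -> [8, 4, 16, 0, 0]

Answer: 32 16  8 64  8
 2  4  0  8  4
 8  0  0 32 16
16  0  0  0  0
 0  0  0  0  0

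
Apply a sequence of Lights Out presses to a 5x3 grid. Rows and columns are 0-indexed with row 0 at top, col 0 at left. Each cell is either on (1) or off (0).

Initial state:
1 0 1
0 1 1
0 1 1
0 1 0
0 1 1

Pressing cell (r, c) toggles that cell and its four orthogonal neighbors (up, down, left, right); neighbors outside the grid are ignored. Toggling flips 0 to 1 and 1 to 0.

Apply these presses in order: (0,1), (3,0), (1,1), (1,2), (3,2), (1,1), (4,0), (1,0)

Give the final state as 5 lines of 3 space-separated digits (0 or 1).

Answer: 1 1 1
1 0 0
0 1 1
0 1 1
0 0 0

Derivation:
After press 1 at (0,1):
0 1 0
0 0 1
0 1 1
0 1 0
0 1 1

After press 2 at (3,0):
0 1 0
0 0 1
1 1 1
1 0 0
1 1 1

After press 3 at (1,1):
0 0 0
1 1 0
1 0 1
1 0 0
1 1 1

After press 4 at (1,2):
0 0 1
1 0 1
1 0 0
1 0 0
1 1 1

After press 5 at (3,2):
0 0 1
1 0 1
1 0 1
1 1 1
1 1 0

After press 6 at (1,1):
0 1 1
0 1 0
1 1 1
1 1 1
1 1 0

After press 7 at (4,0):
0 1 1
0 1 0
1 1 1
0 1 1
0 0 0

After press 8 at (1,0):
1 1 1
1 0 0
0 1 1
0 1 1
0 0 0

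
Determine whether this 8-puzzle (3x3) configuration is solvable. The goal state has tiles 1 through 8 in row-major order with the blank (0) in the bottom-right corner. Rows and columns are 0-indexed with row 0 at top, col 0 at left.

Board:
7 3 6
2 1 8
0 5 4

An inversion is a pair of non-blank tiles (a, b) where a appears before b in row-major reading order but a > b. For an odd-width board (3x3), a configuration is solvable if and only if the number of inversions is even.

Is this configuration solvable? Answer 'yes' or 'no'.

Answer: yes

Derivation:
Inversions (pairs i<j in row-major order where tile[i] > tile[j] > 0): 16
16 is even, so the puzzle is solvable.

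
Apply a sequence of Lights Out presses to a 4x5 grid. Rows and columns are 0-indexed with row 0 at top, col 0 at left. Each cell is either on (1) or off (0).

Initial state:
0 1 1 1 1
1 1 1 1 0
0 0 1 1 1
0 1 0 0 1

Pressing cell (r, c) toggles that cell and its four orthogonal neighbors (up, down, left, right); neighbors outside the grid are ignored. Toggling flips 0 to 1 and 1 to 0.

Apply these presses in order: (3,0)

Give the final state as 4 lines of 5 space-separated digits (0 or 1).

Answer: 0 1 1 1 1
1 1 1 1 0
1 0 1 1 1
1 0 0 0 1

Derivation:
After press 1 at (3,0):
0 1 1 1 1
1 1 1 1 0
1 0 1 1 1
1 0 0 0 1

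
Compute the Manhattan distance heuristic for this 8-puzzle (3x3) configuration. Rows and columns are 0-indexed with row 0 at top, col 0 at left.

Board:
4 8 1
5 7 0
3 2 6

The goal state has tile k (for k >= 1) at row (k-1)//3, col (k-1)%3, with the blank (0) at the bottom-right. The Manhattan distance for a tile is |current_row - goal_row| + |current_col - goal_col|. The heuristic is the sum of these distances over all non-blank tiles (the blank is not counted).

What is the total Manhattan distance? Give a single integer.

Answer: 15

Derivation:
Tile 4: at (0,0), goal (1,0), distance |0-1|+|0-0| = 1
Tile 8: at (0,1), goal (2,1), distance |0-2|+|1-1| = 2
Tile 1: at (0,2), goal (0,0), distance |0-0|+|2-0| = 2
Tile 5: at (1,0), goal (1,1), distance |1-1|+|0-1| = 1
Tile 7: at (1,1), goal (2,0), distance |1-2|+|1-0| = 2
Tile 3: at (2,0), goal (0,2), distance |2-0|+|0-2| = 4
Tile 2: at (2,1), goal (0,1), distance |2-0|+|1-1| = 2
Tile 6: at (2,2), goal (1,2), distance |2-1|+|2-2| = 1
Sum: 1 + 2 + 2 + 1 + 2 + 4 + 2 + 1 = 15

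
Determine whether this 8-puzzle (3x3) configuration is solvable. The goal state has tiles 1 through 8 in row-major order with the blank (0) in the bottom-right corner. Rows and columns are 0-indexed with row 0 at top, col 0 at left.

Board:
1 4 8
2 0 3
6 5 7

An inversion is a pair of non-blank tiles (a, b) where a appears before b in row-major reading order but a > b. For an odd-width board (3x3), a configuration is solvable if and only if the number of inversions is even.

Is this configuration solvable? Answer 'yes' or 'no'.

Inversions (pairs i<j in row-major order where tile[i] > tile[j] > 0): 8
8 is even, so the puzzle is solvable.

Answer: yes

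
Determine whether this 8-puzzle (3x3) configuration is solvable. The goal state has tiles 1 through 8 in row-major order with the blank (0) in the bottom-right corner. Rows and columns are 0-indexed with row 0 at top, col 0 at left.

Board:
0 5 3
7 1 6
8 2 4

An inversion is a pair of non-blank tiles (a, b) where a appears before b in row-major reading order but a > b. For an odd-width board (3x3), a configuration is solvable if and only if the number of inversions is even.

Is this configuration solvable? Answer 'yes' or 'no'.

Answer: yes

Derivation:
Inversions (pairs i<j in row-major order where tile[i] > tile[j] > 0): 14
14 is even, so the puzzle is solvable.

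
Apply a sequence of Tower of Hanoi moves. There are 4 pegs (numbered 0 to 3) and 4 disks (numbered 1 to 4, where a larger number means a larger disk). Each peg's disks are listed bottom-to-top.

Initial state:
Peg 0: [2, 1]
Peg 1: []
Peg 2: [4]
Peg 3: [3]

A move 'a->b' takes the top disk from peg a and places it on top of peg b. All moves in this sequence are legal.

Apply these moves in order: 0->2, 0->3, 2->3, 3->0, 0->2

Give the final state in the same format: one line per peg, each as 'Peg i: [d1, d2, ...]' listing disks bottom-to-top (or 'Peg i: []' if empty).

Answer: Peg 0: []
Peg 1: []
Peg 2: [4, 1]
Peg 3: [3, 2]

Derivation:
After move 1 (0->2):
Peg 0: [2]
Peg 1: []
Peg 2: [4, 1]
Peg 3: [3]

After move 2 (0->3):
Peg 0: []
Peg 1: []
Peg 2: [4, 1]
Peg 3: [3, 2]

After move 3 (2->3):
Peg 0: []
Peg 1: []
Peg 2: [4]
Peg 3: [3, 2, 1]

After move 4 (3->0):
Peg 0: [1]
Peg 1: []
Peg 2: [4]
Peg 3: [3, 2]

After move 5 (0->2):
Peg 0: []
Peg 1: []
Peg 2: [4, 1]
Peg 3: [3, 2]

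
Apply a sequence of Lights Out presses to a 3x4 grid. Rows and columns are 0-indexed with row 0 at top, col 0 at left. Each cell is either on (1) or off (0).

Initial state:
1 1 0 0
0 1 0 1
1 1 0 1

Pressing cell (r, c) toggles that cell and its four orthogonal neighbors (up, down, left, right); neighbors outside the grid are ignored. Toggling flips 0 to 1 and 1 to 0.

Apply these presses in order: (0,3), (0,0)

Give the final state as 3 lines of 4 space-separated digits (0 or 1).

Answer: 0 0 1 1
1 1 0 0
1 1 0 1

Derivation:
After press 1 at (0,3):
1 1 1 1
0 1 0 0
1 1 0 1

After press 2 at (0,0):
0 0 1 1
1 1 0 0
1 1 0 1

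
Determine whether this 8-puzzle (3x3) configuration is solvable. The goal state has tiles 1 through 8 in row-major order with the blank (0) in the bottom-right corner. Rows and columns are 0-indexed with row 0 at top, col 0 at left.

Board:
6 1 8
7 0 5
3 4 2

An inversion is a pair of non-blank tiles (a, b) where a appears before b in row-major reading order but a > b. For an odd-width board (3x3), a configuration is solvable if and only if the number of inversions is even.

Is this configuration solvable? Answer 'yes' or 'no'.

Inversions (pairs i<j in row-major order where tile[i] > tile[j] > 0): 19
19 is odd, so the puzzle is not solvable.

Answer: no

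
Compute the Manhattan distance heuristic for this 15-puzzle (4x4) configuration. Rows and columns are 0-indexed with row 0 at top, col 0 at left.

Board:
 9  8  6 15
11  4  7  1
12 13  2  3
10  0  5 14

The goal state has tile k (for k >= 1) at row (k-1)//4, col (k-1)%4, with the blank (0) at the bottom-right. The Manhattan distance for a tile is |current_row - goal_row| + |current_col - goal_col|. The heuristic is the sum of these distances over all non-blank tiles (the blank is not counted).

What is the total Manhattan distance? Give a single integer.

Answer: 40

Derivation:
Tile 9: at (0,0), goal (2,0), distance |0-2|+|0-0| = 2
Tile 8: at (0,1), goal (1,3), distance |0-1|+|1-3| = 3
Tile 6: at (0,2), goal (1,1), distance |0-1|+|2-1| = 2
Tile 15: at (0,3), goal (3,2), distance |0-3|+|3-2| = 4
Tile 11: at (1,0), goal (2,2), distance |1-2|+|0-2| = 3
Tile 4: at (1,1), goal (0,3), distance |1-0|+|1-3| = 3
Tile 7: at (1,2), goal (1,2), distance |1-1|+|2-2| = 0
Tile 1: at (1,3), goal (0,0), distance |1-0|+|3-0| = 4
Tile 12: at (2,0), goal (2,3), distance |2-2|+|0-3| = 3
Tile 13: at (2,1), goal (3,0), distance |2-3|+|1-0| = 2
Tile 2: at (2,2), goal (0,1), distance |2-0|+|2-1| = 3
Tile 3: at (2,3), goal (0,2), distance |2-0|+|3-2| = 3
Tile 10: at (3,0), goal (2,1), distance |3-2|+|0-1| = 2
Tile 5: at (3,2), goal (1,0), distance |3-1|+|2-0| = 4
Tile 14: at (3,3), goal (3,1), distance |3-3|+|3-1| = 2
Sum: 2 + 3 + 2 + 4 + 3 + 3 + 0 + 4 + 3 + 2 + 3 + 3 + 2 + 4 + 2 = 40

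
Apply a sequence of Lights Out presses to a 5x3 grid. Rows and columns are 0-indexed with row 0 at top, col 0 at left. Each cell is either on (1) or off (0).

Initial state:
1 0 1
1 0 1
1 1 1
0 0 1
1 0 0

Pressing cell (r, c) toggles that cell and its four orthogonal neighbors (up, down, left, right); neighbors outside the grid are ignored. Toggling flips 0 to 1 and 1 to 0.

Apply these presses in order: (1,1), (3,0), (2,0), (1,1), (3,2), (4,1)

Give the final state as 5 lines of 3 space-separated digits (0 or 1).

After press 1 at (1,1):
1 1 1
0 1 0
1 0 1
0 0 1
1 0 0

After press 2 at (3,0):
1 1 1
0 1 0
0 0 1
1 1 1
0 0 0

After press 3 at (2,0):
1 1 1
1 1 0
1 1 1
0 1 1
0 0 0

After press 4 at (1,1):
1 0 1
0 0 1
1 0 1
0 1 1
0 0 0

After press 5 at (3,2):
1 0 1
0 0 1
1 0 0
0 0 0
0 0 1

After press 6 at (4,1):
1 0 1
0 0 1
1 0 0
0 1 0
1 1 0

Answer: 1 0 1
0 0 1
1 0 0
0 1 0
1 1 0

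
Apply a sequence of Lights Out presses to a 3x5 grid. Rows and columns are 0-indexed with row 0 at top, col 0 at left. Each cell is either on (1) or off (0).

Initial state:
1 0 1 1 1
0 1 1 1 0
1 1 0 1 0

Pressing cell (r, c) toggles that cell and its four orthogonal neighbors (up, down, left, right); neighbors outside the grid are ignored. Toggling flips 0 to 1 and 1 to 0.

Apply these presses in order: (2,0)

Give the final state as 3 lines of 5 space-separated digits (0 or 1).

Answer: 1 0 1 1 1
1 1 1 1 0
0 0 0 1 0

Derivation:
After press 1 at (2,0):
1 0 1 1 1
1 1 1 1 0
0 0 0 1 0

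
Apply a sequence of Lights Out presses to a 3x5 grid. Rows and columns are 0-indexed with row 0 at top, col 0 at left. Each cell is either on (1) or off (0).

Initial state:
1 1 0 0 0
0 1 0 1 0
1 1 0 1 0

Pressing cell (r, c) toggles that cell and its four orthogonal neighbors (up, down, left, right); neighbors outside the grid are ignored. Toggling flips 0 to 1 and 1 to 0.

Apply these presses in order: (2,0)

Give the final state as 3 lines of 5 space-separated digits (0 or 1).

After press 1 at (2,0):
1 1 0 0 0
1 1 0 1 0
0 0 0 1 0

Answer: 1 1 0 0 0
1 1 0 1 0
0 0 0 1 0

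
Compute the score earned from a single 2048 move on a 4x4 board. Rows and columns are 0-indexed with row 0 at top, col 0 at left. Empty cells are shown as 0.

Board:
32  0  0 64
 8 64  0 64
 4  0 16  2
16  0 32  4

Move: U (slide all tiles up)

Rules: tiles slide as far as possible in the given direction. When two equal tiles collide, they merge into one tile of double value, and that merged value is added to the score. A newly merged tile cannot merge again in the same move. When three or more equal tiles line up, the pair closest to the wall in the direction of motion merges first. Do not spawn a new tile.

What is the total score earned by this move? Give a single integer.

Slide up:
col 0: [32, 8, 4, 16] -> [32, 8, 4, 16]  score +0 (running 0)
col 1: [0, 64, 0, 0] -> [64, 0, 0, 0]  score +0 (running 0)
col 2: [0, 0, 16, 32] -> [16, 32, 0, 0]  score +0 (running 0)
col 3: [64, 64, 2, 4] -> [128, 2, 4, 0]  score +128 (running 128)
Board after move:
 32  64  16 128
  8   0  32   2
  4   0   0   4
 16   0   0   0

Answer: 128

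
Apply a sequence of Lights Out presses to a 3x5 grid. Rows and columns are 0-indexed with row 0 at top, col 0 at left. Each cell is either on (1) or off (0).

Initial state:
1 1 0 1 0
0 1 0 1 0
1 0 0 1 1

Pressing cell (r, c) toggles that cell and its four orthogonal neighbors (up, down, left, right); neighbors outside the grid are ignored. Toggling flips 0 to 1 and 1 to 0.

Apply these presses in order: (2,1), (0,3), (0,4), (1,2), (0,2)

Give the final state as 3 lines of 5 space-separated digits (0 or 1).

After press 1 at (2,1):
1 1 0 1 0
0 0 0 1 0
0 1 1 1 1

After press 2 at (0,3):
1 1 1 0 1
0 0 0 0 0
0 1 1 1 1

After press 3 at (0,4):
1 1 1 1 0
0 0 0 0 1
0 1 1 1 1

After press 4 at (1,2):
1 1 0 1 0
0 1 1 1 1
0 1 0 1 1

After press 5 at (0,2):
1 0 1 0 0
0 1 0 1 1
0 1 0 1 1

Answer: 1 0 1 0 0
0 1 0 1 1
0 1 0 1 1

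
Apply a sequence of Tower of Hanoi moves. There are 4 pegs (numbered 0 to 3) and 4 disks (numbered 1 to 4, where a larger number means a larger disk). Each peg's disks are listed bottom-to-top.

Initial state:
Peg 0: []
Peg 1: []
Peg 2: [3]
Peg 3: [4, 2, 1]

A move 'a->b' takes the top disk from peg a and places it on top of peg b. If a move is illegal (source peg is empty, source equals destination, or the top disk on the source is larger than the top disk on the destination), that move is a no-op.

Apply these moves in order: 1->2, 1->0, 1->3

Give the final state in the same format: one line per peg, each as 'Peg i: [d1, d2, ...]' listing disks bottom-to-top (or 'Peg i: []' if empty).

Answer: Peg 0: []
Peg 1: []
Peg 2: [3]
Peg 3: [4, 2, 1]

Derivation:
After move 1 (1->2):
Peg 0: []
Peg 1: []
Peg 2: [3]
Peg 3: [4, 2, 1]

After move 2 (1->0):
Peg 0: []
Peg 1: []
Peg 2: [3]
Peg 3: [4, 2, 1]

After move 3 (1->3):
Peg 0: []
Peg 1: []
Peg 2: [3]
Peg 3: [4, 2, 1]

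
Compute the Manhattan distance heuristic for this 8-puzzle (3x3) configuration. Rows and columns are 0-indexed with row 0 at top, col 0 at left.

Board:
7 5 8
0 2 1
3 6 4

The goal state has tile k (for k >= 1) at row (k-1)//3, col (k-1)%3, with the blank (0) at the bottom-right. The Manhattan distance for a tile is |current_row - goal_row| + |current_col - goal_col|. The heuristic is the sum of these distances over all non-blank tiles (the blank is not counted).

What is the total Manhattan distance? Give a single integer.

Tile 7: (0,0)->(2,0) = 2
Tile 5: (0,1)->(1,1) = 1
Tile 8: (0,2)->(2,1) = 3
Tile 2: (1,1)->(0,1) = 1
Tile 1: (1,2)->(0,0) = 3
Tile 3: (2,0)->(0,2) = 4
Tile 6: (2,1)->(1,2) = 2
Tile 4: (2,2)->(1,0) = 3
Sum: 2 + 1 + 3 + 1 + 3 + 4 + 2 + 3 = 19

Answer: 19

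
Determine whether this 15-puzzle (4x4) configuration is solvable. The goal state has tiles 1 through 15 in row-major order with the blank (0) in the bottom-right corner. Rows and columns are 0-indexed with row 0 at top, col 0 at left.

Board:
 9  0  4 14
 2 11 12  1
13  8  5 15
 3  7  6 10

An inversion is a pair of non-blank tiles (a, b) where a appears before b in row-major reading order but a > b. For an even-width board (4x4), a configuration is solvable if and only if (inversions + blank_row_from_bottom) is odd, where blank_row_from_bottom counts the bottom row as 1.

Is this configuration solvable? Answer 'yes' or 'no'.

Inversions: 53
Blank is in row 0 (0-indexed from top), which is row 4 counting from the bottom (bottom = 1).
53 + 4 = 57, which is odd, so the puzzle is solvable.

Answer: yes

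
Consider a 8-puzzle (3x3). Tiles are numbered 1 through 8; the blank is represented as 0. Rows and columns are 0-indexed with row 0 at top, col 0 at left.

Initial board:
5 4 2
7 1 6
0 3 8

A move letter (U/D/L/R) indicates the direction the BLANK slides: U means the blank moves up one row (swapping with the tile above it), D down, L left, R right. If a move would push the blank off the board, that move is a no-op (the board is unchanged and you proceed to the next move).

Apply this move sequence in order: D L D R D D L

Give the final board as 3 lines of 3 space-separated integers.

After move 1 (D):
5 4 2
7 1 6
0 3 8

After move 2 (L):
5 4 2
7 1 6
0 3 8

After move 3 (D):
5 4 2
7 1 6
0 3 8

After move 4 (R):
5 4 2
7 1 6
3 0 8

After move 5 (D):
5 4 2
7 1 6
3 0 8

After move 6 (D):
5 4 2
7 1 6
3 0 8

After move 7 (L):
5 4 2
7 1 6
0 3 8

Answer: 5 4 2
7 1 6
0 3 8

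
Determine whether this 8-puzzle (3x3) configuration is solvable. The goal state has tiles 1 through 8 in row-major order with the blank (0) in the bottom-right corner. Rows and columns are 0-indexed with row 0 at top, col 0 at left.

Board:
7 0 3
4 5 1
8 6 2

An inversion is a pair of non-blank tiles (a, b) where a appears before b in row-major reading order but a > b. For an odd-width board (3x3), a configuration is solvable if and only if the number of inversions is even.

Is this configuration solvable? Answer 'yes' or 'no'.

Inversions (pairs i<j in row-major order where tile[i] > tile[j] > 0): 15
15 is odd, so the puzzle is not solvable.

Answer: no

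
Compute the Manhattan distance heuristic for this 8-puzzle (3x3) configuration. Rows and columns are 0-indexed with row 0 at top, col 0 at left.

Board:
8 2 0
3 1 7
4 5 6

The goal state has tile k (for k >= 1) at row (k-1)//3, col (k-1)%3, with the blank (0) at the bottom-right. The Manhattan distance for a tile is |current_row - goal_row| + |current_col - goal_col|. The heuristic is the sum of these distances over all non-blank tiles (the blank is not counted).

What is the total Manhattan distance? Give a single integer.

Tile 8: (0,0)->(2,1) = 3
Tile 2: (0,1)->(0,1) = 0
Tile 3: (1,0)->(0,2) = 3
Tile 1: (1,1)->(0,0) = 2
Tile 7: (1,2)->(2,0) = 3
Tile 4: (2,0)->(1,0) = 1
Tile 5: (2,1)->(1,1) = 1
Tile 6: (2,2)->(1,2) = 1
Sum: 3 + 0 + 3 + 2 + 3 + 1 + 1 + 1 = 14

Answer: 14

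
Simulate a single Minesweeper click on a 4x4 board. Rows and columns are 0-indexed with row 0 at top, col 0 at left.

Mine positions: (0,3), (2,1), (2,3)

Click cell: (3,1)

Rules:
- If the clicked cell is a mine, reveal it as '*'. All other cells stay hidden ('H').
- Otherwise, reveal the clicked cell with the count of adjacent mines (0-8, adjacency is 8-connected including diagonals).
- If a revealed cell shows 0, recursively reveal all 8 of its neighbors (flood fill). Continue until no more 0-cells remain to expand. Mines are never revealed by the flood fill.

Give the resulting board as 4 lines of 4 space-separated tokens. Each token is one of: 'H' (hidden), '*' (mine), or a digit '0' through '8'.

H H H H
H H H H
H H H H
H 1 H H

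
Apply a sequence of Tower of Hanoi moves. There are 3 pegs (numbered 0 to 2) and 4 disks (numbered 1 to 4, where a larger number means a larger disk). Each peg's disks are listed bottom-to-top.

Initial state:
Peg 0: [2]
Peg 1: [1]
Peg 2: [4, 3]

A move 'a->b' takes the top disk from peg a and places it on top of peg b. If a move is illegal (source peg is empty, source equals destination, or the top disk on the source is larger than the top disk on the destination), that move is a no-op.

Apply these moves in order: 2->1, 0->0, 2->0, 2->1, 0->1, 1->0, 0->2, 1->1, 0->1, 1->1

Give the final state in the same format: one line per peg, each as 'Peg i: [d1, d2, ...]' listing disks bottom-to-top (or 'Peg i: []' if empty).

After move 1 (2->1):
Peg 0: [2]
Peg 1: [1]
Peg 2: [4, 3]

After move 2 (0->0):
Peg 0: [2]
Peg 1: [1]
Peg 2: [4, 3]

After move 3 (2->0):
Peg 0: [2]
Peg 1: [1]
Peg 2: [4, 3]

After move 4 (2->1):
Peg 0: [2]
Peg 1: [1]
Peg 2: [4, 3]

After move 5 (0->1):
Peg 0: [2]
Peg 1: [1]
Peg 2: [4, 3]

After move 6 (1->0):
Peg 0: [2, 1]
Peg 1: []
Peg 2: [4, 3]

After move 7 (0->2):
Peg 0: [2]
Peg 1: []
Peg 2: [4, 3, 1]

After move 8 (1->1):
Peg 0: [2]
Peg 1: []
Peg 2: [4, 3, 1]

After move 9 (0->1):
Peg 0: []
Peg 1: [2]
Peg 2: [4, 3, 1]

After move 10 (1->1):
Peg 0: []
Peg 1: [2]
Peg 2: [4, 3, 1]

Answer: Peg 0: []
Peg 1: [2]
Peg 2: [4, 3, 1]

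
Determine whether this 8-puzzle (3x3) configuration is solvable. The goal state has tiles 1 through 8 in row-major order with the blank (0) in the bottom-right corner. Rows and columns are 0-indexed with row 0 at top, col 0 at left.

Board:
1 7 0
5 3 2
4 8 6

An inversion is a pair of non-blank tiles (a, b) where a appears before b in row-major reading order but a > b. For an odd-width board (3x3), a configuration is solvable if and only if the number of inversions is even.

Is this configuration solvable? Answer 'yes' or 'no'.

Inversions (pairs i<j in row-major order where tile[i] > tile[j] > 0): 10
10 is even, so the puzzle is solvable.

Answer: yes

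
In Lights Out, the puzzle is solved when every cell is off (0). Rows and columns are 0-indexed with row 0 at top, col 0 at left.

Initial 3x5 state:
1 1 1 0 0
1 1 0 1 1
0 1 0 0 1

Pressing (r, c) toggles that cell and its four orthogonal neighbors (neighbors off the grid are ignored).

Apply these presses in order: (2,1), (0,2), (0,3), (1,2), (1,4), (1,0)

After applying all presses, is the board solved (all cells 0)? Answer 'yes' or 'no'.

After press 1 at (2,1):
1 1 1 0 0
1 0 0 1 1
1 0 1 0 1

After press 2 at (0,2):
1 0 0 1 0
1 0 1 1 1
1 0 1 0 1

After press 3 at (0,3):
1 0 1 0 1
1 0 1 0 1
1 0 1 0 1

After press 4 at (1,2):
1 0 0 0 1
1 1 0 1 1
1 0 0 0 1

After press 5 at (1,4):
1 0 0 0 0
1 1 0 0 0
1 0 0 0 0

After press 6 at (1,0):
0 0 0 0 0
0 0 0 0 0
0 0 0 0 0

Lights still on: 0

Answer: yes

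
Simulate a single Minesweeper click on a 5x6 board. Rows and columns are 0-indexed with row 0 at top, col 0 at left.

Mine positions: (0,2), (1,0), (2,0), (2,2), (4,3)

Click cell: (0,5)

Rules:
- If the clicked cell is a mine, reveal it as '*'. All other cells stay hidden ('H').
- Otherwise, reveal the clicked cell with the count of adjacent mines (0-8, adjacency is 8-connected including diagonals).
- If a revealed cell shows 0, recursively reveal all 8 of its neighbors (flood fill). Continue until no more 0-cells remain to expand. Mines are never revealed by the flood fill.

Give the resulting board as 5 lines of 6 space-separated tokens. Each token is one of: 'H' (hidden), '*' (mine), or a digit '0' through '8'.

H H H 1 0 0
H H H 2 0 0
H H H 1 0 0
H H H 2 1 0
H H H H 1 0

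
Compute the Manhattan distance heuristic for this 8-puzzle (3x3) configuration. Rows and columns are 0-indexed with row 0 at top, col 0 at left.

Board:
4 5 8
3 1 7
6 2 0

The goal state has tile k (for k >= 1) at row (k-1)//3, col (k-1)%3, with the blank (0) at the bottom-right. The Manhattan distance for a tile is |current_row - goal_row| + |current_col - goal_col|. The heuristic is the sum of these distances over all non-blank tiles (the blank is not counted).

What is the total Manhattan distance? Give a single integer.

Answer: 18

Derivation:
Tile 4: (0,0)->(1,0) = 1
Tile 5: (0,1)->(1,1) = 1
Tile 8: (0,2)->(2,1) = 3
Tile 3: (1,0)->(0,2) = 3
Tile 1: (1,1)->(0,0) = 2
Tile 7: (1,2)->(2,0) = 3
Tile 6: (2,0)->(1,2) = 3
Tile 2: (2,1)->(0,1) = 2
Sum: 1 + 1 + 3 + 3 + 2 + 3 + 3 + 2 = 18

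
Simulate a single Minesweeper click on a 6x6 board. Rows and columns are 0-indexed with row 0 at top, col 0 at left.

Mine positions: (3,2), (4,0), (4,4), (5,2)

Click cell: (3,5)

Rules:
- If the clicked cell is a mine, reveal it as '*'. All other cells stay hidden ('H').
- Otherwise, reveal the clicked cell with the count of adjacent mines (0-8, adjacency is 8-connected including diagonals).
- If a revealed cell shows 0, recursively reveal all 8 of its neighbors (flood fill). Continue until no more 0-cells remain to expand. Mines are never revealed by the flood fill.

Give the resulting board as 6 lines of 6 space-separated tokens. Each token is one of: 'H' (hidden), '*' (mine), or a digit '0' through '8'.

H H H H H H
H H H H H H
H H H H H H
H H H H H 1
H H H H H H
H H H H H H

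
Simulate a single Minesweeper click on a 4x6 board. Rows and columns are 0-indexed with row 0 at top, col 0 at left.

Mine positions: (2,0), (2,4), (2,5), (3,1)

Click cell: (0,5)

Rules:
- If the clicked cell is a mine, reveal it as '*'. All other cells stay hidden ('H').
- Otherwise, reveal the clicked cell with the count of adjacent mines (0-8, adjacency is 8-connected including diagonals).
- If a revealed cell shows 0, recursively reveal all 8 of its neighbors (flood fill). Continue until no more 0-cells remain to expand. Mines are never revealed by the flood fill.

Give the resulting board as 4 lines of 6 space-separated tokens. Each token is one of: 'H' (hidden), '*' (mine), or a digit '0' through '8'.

0 0 0 0 0 0
1 1 0 1 2 2
H 2 1 1 H H
H H H H H H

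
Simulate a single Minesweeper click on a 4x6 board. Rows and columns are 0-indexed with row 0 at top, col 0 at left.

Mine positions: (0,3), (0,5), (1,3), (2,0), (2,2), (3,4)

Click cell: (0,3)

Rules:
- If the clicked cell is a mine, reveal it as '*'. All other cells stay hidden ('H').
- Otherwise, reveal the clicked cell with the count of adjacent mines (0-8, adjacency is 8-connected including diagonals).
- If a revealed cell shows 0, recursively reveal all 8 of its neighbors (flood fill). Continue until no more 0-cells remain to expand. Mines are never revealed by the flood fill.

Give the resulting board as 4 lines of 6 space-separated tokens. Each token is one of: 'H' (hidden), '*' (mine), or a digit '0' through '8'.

H H H * H H
H H H H H H
H H H H H H
H H H H H H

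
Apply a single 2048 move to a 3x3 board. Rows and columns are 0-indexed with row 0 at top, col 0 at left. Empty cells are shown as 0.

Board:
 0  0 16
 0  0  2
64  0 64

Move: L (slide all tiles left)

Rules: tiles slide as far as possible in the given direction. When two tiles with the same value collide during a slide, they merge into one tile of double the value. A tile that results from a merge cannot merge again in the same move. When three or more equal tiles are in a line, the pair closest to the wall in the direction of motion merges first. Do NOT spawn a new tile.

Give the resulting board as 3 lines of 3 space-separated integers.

Answer:  16   0   0
  2   0   0
128   0   0

Derivation:
Slide left:
row 0: [0, 0, 16] -> [16, 0, 0]
row 1: [0, 0, 2] -> [2, 0, 0]
row 2: [64, 0, 64] -> [128, 0, 0]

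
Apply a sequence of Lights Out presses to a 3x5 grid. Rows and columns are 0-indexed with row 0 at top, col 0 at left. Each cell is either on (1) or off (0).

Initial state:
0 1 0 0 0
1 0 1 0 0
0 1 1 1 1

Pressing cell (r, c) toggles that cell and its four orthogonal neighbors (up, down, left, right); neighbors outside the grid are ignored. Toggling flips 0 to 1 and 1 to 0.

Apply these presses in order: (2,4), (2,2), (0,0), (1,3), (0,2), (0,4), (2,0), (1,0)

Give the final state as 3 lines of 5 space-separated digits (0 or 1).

Answer: 0 1 1 1 1
0 1 0 1 1
0 1 0 0 0

Derivation:
After press 1 at (2,4):
0 1 0 0 0
1 0 1 0 1
0 1 1 0 0

After press 2 at (2,2):
0 1 0 0 0
1 0 0 0 1
0 0 0 1 0

After press 3 at (0,0):
1 0 0 0 0
0 0 0 0 1
0 0 0 1 0

After press 4 at (1,3):
1 0 0 1 0
0 0 1 1 0
0 0 0 0 0

After press 5 at (0,2):
1 1 1 0 0
0 0 0 1 0
0 0 0 0 0

After press 6 at (0,4):
1 1 1 1 1
0 0 0 1 1
0 0 0 0 0

After press 7 at (2,0):
1 1 1 1 1
1 0 0 1 1
1 1 0 0 0

After press 8 at (1,0):
0 1 1 1 1
0 1 0 1 1
0 1 0 0 0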